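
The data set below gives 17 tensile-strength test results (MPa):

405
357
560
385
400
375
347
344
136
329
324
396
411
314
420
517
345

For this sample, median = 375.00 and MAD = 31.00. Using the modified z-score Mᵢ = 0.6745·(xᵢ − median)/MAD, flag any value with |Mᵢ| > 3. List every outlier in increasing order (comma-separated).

136, 517, 560

|Mᵢ| > 3 ⇔ |xᵢ − 375.00| > 3·31.00/0.6745 = 137.88.
So outliers lie outside [237.12, 512.88].
136: M = -5.20 → outlier.
517: M = 3.09 → outlier.
560: M = 4.03 → outlier.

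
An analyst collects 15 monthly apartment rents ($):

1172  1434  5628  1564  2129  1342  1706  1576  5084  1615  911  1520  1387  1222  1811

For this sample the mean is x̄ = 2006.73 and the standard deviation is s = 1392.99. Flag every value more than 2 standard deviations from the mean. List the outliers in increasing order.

Cutoffs at x̄ ± 2s: 2006.73 ± 2·1392.99 = [-779.25, 4792.71].
5084: z = 2.21, |z| > 2 → outlier.
5628: z = 2.60, |z| > 2 → outlier.
Every other value lies within [-779.25, 4792.71].

5084, 5628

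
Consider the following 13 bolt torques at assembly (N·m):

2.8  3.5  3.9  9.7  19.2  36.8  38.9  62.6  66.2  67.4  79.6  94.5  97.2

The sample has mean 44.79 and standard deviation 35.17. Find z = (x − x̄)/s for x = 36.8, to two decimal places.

-0.23

z = (36.8 − 44.79) / 35.17 = -0.23.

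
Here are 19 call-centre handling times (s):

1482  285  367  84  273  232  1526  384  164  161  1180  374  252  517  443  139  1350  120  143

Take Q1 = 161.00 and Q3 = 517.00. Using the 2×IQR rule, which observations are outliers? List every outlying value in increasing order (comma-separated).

IQR = Q3 − Q1 = 517.00 − 161.00 = 356.00.
Lower fence = Q1 − 2·IQR = 161.00 − 712.00 = -551.00.
Upper fence = Q3 + 2·IQR = 517.00 + 712.00 = 1229.00.
1350 > 1229.00 → outlier.
1482 > 1229.00 → outlier.
1526 > 1229.00 → outlier.
All remaining values lie within [-551.00, 1229.00].

1350, 1482, 1526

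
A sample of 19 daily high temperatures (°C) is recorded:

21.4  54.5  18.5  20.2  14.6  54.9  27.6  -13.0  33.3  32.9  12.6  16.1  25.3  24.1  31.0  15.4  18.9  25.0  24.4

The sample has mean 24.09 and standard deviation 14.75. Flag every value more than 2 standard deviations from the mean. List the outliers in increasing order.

Cutoffs at x̄ ± 2s: 24.09 ± 2·14.75 = [-5.41, 53.59].
-13.0: z = -2.51, |z| > 2 → outlier.
54.5: z = 2.06, |z| > 2 → outlier.
54.9: z = 2.09, |z| > 2 → outlier.
Every other value lies within [-5.41, 53.59].

-13.0, 54.5, 54.9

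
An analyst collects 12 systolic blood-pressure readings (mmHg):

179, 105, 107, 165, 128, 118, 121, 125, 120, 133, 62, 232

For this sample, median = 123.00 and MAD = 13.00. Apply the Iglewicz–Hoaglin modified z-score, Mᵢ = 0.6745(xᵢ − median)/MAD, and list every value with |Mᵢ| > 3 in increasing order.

62, 232

|Mᵢ| > 3 ⇔ |xᵢ − 123.00| > 3·13.00/0.6745 = 57.82.
So outliers lie outside [65.18, 180.82].
62: M = -3.16 → outlier.
232: M = 5.66 → outlier.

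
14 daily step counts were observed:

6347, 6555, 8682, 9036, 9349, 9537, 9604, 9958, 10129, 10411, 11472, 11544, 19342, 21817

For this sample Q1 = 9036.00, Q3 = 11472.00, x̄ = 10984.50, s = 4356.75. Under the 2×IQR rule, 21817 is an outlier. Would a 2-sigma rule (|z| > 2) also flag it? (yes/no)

yes

z = (21817 − 10984.50) / 4356.75 = 2.49.
|z| = 2.49 > 2.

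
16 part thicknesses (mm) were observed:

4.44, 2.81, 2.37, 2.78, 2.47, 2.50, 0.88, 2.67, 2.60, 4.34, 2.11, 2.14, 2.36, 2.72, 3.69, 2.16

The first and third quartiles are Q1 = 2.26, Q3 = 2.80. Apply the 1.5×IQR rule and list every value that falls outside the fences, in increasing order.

IQR = Q3 − Q1 = 2.80 − 2.26 = 0.54.
Lower fence = Q1 − 1.5·IQR = 2.26 − 0.81 = 1.45.
Upper fence = Q3 + 1.5·IQR = 2.80 + 0.81 = 3.61.
0.88 < 1.45 → outlier.
3.69 > 3.61 → outlier.
4.34 > 3.61 → outlier.
4.44 > 3.61 → outlier.
All remaining values lie within [1.45, 3.61].

0.88, 3.69, 4.34, 4.44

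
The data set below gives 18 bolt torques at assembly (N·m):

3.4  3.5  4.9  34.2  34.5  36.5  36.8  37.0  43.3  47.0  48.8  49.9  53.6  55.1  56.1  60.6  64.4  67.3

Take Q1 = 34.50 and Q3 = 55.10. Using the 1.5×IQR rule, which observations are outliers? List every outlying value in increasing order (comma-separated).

IQR = Q3 − Q1 = 55.10 − 34.50 = 20.60.
Lower fence = Q1 − 1.5·IQR = 34.50 − 30.90 = 3.60.
Upper fence = Q3 + 1.5·IQR = 55.10 + 30.90 = 86.00.
3.4 < 3.60 → outlier.
3.5 < 3.60 → outlier.
All remaining values lie within [3.60, 86.00].

3.4, 3.5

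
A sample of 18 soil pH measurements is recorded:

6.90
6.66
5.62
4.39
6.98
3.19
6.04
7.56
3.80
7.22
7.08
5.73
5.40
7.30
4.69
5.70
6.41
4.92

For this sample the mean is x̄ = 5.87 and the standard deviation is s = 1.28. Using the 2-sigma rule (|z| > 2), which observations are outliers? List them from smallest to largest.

3.19

Cutoffs at x̄ ± 2s: 5.87 ± 2·1.28 = [3.31, 8.43].
3.19: z = -2.09, |z| > 2 → outlier.
Every other value lies within [3.31, 8.43].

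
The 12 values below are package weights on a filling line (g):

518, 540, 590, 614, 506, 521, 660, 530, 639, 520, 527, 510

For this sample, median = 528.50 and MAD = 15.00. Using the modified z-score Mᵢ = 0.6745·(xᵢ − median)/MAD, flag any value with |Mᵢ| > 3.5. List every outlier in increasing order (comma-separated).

614, 639, 660

|Mᵢ| > 3.5 ⇔ |xᵢ − 528.50| > 3.5·15.00/0.6745 = 77.84.
So outliers lie outside [450.66, 606.34].
614: M = 3.84 → outlier.
639: M = 4.97 → outlier.
660: M = 5.91 → outlier.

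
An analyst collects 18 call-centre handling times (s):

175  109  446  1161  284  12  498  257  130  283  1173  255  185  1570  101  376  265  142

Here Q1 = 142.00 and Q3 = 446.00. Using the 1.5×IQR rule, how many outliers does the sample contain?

3

IQR = 304.00; fences at 142.00 − 456.00 = -314.00 and 446.00 + 456.00 = 902.00.
Outside the cutoffs: 1161, 1173, 1570.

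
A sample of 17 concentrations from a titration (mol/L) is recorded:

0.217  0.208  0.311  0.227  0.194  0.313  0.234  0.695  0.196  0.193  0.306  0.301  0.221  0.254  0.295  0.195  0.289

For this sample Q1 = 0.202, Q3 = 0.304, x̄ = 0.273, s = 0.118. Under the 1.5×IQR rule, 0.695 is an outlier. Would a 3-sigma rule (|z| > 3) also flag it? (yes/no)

z = (0.695 − 0.273) / 0.118 = 3.58.
|z| = 3.58 > 3.

yes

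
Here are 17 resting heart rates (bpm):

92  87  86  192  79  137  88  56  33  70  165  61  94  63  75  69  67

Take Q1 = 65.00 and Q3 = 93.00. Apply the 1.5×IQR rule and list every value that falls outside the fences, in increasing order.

137, 165, 192

IQR = Q3 − Q1 = 93.00 − 65.00 = 28.00.
Lower fence = Q1 − 1.5·IQR = 65.00 − 42.00 = 23.00.
Upper fence = Q3 + 1.5·IQR = 93.00 + 42.00 = 135.00.
137 > 135.00 → outlier.
165 > 135.00 → outlier.
192 > 135.00 → outlier.
All remaining values lie within [23.00, 135.00].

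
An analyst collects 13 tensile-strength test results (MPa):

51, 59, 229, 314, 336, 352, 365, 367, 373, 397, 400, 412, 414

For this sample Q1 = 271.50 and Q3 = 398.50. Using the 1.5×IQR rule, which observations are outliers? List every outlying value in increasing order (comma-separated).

IQR = Q3 − Q1 = 398.50 − 271.50 = 127.00.
Lower fence = Q1 − 1.5·IQR = 271.50 − 190.50 = 81.00.
Upper fence = Q3 + 1.5·IQR = 398.50 + 190.50 = 589.00.
51 < 81.00 → outlier.
59 < 81.00 → outlier.
All remaining values lie within [81.00, 589.00].

51, 59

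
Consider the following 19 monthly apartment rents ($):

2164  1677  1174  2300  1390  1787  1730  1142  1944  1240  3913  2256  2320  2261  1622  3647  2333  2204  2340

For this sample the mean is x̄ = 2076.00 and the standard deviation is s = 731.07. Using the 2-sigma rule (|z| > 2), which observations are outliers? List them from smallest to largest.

Cutoffs at x̄ ± 2s: 2076.00 ± 2·731.07 = [613.86, 3538.14].
3647: z = 2.15, |z| > 2 → outlier.
3913: z = 2.51, |z| > 2 → outlier.
Every other value lies within [613.86, 3538.14].

3647, 3913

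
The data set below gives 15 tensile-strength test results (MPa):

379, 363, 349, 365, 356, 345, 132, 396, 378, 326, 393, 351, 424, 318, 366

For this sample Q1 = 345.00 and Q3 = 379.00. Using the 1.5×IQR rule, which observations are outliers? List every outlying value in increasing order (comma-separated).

IQR = Q3 − Q1 = 379.00 − 345.00 = 34.00.
Lower fence = Q1 − 1.5·IQR = 345.00 − 51.00 = 294.00.
Upper fence = Q3 + 1.5·IQR = 379.00 + 51.00 = 430.00.
132 < 294.00 → outlier.
All remaining values lie within [294.00, 430.00].

132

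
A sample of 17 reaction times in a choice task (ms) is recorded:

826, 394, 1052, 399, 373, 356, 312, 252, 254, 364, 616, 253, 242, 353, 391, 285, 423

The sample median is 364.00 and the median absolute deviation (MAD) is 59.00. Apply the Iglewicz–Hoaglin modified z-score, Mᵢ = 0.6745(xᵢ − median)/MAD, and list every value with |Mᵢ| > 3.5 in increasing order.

826, 1052

|Mᵢ| > 3.5 ⇔ |xᵢ − 364.00| > 3.5·59.00/0.6745 = 306.15.
So outliers lie outside [57.85, 670.15].
826: M = 5.28 → outlier.
1052: M = 7.87 → outlier.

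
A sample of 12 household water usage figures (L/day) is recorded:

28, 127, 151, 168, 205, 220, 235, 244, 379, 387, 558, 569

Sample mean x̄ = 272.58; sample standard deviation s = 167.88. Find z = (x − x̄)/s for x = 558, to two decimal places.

1.70

z = (558 − 272.58) / 167.88 = 1.70.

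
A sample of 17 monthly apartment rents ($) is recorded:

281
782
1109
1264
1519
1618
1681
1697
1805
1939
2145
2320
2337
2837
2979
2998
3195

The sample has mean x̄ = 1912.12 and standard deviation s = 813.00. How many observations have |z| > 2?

1

Cutoffs: x̄ ± 2s = [286.12, 3538.12].
Outside the cutoffs: 281.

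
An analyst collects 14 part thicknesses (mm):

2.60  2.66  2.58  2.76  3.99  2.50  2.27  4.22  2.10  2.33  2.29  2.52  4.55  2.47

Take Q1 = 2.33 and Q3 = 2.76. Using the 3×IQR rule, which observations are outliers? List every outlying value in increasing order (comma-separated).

4.22, 4.55

IQR = Q3 − Q1 = 2.76 − 2.33 = 0.43.
Lower fence = Q1 − 3·IQR = 2.33 − 1.29 = 1.04.
Upper fence = Q3 + 3·IQR = 2.76 + 1.29 = 4.05.
4.22 > 4.05 → outlier.
4.55 > 4.05 → outlier.
All remaining values lie within [1.04, 4.05].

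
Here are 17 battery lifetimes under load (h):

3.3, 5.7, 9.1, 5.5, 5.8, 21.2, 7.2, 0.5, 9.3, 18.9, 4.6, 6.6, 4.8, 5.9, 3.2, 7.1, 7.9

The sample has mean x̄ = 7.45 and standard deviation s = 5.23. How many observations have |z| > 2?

2

Cutoffs: x̄ ± 2s = [-3.01, 17.91].
Outside the cutoffs: 18.9, 21.2.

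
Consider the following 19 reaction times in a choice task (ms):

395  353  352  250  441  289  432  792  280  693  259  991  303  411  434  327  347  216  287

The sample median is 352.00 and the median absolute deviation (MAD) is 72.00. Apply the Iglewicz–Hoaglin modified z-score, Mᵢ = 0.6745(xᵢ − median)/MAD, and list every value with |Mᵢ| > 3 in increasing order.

|Mᵢ| > 3 ⇔ |xᵢ − 352.00| > 3·72.00/0.6745 = 320.24.
So outliers lie outside [31.76, 672.24].
693: M = 3.19 → outlier.
792: M = 4.12 → outlier.
991: M = 5.99 → outlier.

693, 792, 991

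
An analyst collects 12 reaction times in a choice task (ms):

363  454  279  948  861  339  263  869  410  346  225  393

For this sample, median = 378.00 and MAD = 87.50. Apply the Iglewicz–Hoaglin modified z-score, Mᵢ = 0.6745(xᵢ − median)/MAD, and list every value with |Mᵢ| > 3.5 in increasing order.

861, 869, 948

|Mᵢ| > 3.5 ⇔ |xᵢ − 378.00| > 3.5·87.50/0.6745 = 454.04.
So outliers lie outside [-76.04, 832.04].
861: M = 3.72 → outlier.
869: M = 3.78 → outlier.
948: M = 4.39 → outlier.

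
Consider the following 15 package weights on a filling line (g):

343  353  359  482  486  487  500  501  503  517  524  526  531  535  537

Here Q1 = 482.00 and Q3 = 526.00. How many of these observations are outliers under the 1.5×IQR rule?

3

IQR = 44.00; fences at 482.00 − 66.00 = 416.00 and 526.00 + 66.00 = 592.00.
Outside the cutoffs: 343, 353, 359.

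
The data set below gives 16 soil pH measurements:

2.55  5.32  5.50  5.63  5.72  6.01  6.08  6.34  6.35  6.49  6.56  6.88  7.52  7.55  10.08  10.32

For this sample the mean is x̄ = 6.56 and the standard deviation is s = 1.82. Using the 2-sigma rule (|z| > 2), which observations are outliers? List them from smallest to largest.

Cutoffs at x̄ ± 2s: 6.56 ± 2·1.82 = [2.92, 10.20].
2.55: z = -2.20, |z| > 2 → outlier.
10.32: z = 2.07, |z| > 2 → outlier.
Every other value lies within [2.92, 10.20].

2.55, 10.32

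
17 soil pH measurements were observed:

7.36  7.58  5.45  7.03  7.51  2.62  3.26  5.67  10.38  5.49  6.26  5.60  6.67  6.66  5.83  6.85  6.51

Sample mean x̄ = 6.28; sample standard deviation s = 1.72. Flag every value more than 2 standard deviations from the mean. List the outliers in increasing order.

Cutoffs at x̄ ± 2s: 6.28 ± 2·1.72 = [2.84, 9.72].
2.62: z = -2.13, |z| > 2 → outlier.
10.38: z = 2.38, |z| > 2 → outlier.
Every other value lies within [2.84, 9.72].

2.62, 10.38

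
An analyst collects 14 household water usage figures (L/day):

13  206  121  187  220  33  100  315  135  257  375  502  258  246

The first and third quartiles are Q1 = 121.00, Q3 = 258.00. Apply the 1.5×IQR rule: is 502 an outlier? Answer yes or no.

yes

IQR = Q3 − Q1 = 258.00 − 121.00 = 137.00.
Lower fence = Q1 − 1.5·IQR = 121.00 − 205.50 = -84.50.
Upper fence = Q3 + 1.5·IQR = 258.00 + 205.50 = 463.50.
502 lies above the upper fence.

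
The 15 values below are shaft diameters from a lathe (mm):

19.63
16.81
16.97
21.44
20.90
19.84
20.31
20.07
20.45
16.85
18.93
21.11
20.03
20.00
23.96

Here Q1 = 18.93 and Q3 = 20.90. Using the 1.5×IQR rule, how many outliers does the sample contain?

1

IQR = 1.97; fences at 18.93 − 2.955 = 15.975 and 20.90 + 2.955 = 23.855.
Outside the cutoffs: 23.96.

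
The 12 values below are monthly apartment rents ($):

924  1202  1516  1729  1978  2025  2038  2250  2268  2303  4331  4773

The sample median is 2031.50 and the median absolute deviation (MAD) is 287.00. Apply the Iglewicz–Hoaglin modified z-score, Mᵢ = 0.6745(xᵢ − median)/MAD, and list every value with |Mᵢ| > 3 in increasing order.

4331, 4773

|Mᵢ| > 3 ⇔ |xᵢ − 2031.50| > 3·287.00/0.6745 = 1276.50.
So outliers lie outside [755.00, 3308.00].
4331: M = 5.40 → outlier.
4773: M = 6.44 → outlier.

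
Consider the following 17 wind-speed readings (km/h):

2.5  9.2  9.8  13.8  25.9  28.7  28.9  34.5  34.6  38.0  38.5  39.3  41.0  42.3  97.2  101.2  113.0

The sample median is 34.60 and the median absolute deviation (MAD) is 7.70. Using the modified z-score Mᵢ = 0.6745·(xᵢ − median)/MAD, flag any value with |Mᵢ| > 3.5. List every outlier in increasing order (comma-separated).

|Mᵢ| > 3.5 ⇔ |xᵢ − 34.60| > 3.5·7.70/0.6745 = 39.96.
So outliers lie outside [-5.36, 74.56].
97.2: M = 5.48 → outlier.
101.2: M = 5.83 → outlier.
113.0: M = 6.87 → outlier.

97.2, 101.2, 113.0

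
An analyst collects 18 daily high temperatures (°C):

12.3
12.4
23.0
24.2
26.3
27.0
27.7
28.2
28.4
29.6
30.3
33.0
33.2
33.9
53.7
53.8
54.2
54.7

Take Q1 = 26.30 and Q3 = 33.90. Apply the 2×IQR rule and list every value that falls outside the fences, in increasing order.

IQR = Q3 − Q1 = 33.90 − 26.30 = 7.60.
Lower fence = Q1 − 2·IQR = 26.30 − 15.20 = 11.10.
Upper fence = Q3 + 2·IQR = 33.90 + 15.20 = 49.10.
53.7 > 49.10 → outlier.
53.8 > 49.10 → outlier.
54.2 > 49.10 → outlier.
54.7 > 49.10 → outlier.
All remaining values lie within [11.10, 49.10].

53.7, 53.8, 54.2, 54.7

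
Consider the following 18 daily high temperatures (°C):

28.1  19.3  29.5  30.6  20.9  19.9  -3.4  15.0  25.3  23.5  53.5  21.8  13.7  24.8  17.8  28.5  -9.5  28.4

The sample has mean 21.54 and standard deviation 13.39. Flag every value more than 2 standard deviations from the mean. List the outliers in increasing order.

-9.5, 53.5

Cutoffs at x̄ ± 2s: 21.54 ± 2·13.39 = [-5.24, 48.32].
-9.5: z = -2.32, |z| > 2 → outlier.
53.5: z = 2.39, |z| > 2 → outlier.
Every other value lies within [-5.24, 48.32].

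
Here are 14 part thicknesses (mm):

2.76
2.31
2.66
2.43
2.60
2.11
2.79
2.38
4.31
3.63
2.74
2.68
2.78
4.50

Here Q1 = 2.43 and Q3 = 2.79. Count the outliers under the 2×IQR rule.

IQR = 0.36; fences at 2.43 − 0.72 = 1.71 and 2.79 + 0.72 = 3.51.
Outside the cutoffs: 3.63, 4.31, 4.50.

3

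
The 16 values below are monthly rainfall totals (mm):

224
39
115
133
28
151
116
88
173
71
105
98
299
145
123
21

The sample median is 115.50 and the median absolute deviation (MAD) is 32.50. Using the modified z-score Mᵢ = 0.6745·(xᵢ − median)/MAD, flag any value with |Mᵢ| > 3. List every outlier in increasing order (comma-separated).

299

|Mᵢ| > 3 ⇔ |xᵢ − 115.50| > 3·32.50/0.6745 = 144.55.
So outliers lie outside [-29.05, 260.05].
299: M = 3.81 → outlier.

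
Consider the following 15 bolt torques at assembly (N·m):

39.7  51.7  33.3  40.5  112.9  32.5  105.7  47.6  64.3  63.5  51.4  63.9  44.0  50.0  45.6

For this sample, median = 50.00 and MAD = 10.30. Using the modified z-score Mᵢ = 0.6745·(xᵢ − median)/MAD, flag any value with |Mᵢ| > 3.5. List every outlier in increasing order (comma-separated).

105.7, 112.9

|Mᵢ| > 3.5 ⇔ |xᵢ − 50.00| > 3.5·10.30/0.6745 = 53.45.
So outliers lie outside [-3.45, 103.45].
105.7: M = 3.65 → outlier.
112.9: M = 4.12 → outlier.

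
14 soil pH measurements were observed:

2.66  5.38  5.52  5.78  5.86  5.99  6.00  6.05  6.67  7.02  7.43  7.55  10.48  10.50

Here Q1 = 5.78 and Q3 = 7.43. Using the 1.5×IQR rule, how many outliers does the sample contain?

3

IQR = 1.65; fences at 5.78 − 2.475 = 3.305 and 7.43 + 2.475 = 9.905.
Outside the cutoffs: 2.66, 10.48, 10.50.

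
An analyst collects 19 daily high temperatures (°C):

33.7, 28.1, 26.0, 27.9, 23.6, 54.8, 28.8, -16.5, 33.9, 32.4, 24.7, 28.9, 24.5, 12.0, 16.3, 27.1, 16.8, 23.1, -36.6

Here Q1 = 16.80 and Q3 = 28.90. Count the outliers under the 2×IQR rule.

3

IQR = 12.10; fences at 16.80 − 24.20 = -7.40 and 28.90 + 24.20 = 53.10.
Outside the cutoffs: -36.6, -16.5, 54.8.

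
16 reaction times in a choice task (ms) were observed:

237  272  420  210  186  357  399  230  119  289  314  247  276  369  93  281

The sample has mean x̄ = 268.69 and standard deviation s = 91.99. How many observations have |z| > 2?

0

Cutoffs: x̄ ± 2s = [84.71, 452.67].
Every value lies within the cutoffs.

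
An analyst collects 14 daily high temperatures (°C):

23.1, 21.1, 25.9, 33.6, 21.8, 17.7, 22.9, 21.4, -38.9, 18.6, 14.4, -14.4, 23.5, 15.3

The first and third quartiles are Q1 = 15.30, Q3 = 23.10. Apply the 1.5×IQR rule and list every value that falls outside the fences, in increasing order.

IQR = Q3 − Q1 = 23.10 − 15.30 = 7.80.
Lower fence = Q1 − 1.5·IQR = 15.30 − 11.70 = 3.60.
Upper fence = Q3 + 1.5·IQR = 23.10 + 11.70 = 34.80.
-38.9 < 3.60 → outlier.
-14.4 < 3.60 → outlier.
All remaining values lie within [3.60, 34.80].

-38.9, -14.4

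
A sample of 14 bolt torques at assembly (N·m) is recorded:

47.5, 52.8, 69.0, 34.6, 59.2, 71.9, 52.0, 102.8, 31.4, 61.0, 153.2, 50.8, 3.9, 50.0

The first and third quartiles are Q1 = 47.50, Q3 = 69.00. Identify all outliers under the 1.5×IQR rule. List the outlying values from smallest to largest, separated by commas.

IQR = Q3 − Q1 = 69.00 − 47.50 = 21.50.
Lower fence = Q1 − 1.5·IQR = 47.50 − 32.25 = 15.25.
Upper fence = Q3 + 1.5·IQR = 69.00 + 32.25 = 101.25.
3.9 < 15.25 → outlier.
102.8 > 101.25 → outlier.
153.2 > 101.25 → outlier.
All remaining values lie within [15.25, 101.25].

3.9, 102.8, 153.2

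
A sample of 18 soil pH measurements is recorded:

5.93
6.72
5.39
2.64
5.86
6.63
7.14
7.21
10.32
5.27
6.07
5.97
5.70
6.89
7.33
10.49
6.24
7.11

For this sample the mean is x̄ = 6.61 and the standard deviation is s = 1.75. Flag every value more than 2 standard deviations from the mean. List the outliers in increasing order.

2.64, 10.32, 10.49

Cutoffs at x̄ ± 2s: 6.61 ± 2·1.75 = [3.11, 10.11].
2.64: z = -2.27, |z| > 2 → outlier.
10.32: z = 2.12, |z| > 2 → outlier.
10.49: z = 2.22, |z| > 2 → outlier.
Every other value lies within [3.11, 10.11].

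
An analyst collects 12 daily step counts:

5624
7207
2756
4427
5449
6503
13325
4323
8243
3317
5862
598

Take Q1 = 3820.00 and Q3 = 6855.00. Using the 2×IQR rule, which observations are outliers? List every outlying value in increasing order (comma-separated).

IQR = Q3 − Q1 = 6855.00 − 3820.00 = 3035.00.
Lower fence = Q1 − 2·IQR = 3820.00 − 6070.00 = -2250.00.
Upper fence = Q3 + 2·IQR = 6855.00 + 6070.00 = 12925.00.
13325 > 12925.00 → outlier.
All remaining values lie within [-2250.00, 12925.00].

13325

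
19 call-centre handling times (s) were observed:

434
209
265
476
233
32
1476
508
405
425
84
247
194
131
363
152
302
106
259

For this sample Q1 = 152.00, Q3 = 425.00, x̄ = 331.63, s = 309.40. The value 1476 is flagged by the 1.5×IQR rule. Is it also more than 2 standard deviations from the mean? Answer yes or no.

yes

z = (1476 − 331.63) / 309.40 = 3.70.
|z| = 3.70 > 2.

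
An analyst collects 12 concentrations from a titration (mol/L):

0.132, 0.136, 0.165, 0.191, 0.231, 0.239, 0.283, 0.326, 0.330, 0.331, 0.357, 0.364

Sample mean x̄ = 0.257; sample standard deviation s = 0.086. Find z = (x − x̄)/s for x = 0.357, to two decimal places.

1.16

z = (0.357 − 0.257) / 0.086 = 1.16.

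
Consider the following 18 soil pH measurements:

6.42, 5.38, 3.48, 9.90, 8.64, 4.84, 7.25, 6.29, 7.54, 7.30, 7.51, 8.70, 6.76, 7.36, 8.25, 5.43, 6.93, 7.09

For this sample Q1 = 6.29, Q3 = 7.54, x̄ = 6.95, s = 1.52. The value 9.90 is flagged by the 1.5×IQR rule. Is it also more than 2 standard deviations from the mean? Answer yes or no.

z = (9.90 − 6.95) / 1.52 = 1.94.
|z| = 1.94 ≤ 2.

no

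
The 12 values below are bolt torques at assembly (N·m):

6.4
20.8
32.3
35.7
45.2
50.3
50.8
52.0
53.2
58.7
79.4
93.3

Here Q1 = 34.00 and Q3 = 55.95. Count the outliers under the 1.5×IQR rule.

1

IQR = 21.95; fences at 34.00 − 32.925 = 1.075 and 55.95 + 32.925 = 88.875.
Outside the cutoffs: 93.3.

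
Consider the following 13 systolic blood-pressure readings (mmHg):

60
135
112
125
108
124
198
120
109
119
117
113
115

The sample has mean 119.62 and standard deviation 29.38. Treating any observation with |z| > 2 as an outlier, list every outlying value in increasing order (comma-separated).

Cutoffs at x̄ ± 2s: 119.62 ± 2·29.38 = [60.86, 178.38].
60: z = -2.03, |z| > 2 → outlier.
198: z = 2.67, |z| > 2 → outlier.
Every other value lies within [60.86, 178.38].

60, 198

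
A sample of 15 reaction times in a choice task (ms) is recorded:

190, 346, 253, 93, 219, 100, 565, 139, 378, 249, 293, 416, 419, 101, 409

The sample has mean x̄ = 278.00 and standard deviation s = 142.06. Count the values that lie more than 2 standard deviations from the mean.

Cutoffs: x̄ ± 2s = [-6.12, 562.12].
Outside the cutoffs: 565.

1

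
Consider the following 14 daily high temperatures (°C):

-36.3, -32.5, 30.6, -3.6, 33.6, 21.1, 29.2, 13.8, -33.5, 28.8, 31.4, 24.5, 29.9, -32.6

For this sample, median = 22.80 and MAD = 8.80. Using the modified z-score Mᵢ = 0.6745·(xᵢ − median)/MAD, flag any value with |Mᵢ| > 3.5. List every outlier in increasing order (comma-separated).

-36.3, -33.5, -32.6, -32.5

|Mᵢ| > 3.5 ⇔ |xᵢ − 22.80| > 3.5·8.80/0.6745 = 45.66.
So outliers lie outside [-22.86, 68.46].
-36.3: M = -4.53 → outlier.
-33.5: M = -4.32 → outlier.
-32.6: M = -4.25 → outlier.
-32.5: M = -4.24 → outlier.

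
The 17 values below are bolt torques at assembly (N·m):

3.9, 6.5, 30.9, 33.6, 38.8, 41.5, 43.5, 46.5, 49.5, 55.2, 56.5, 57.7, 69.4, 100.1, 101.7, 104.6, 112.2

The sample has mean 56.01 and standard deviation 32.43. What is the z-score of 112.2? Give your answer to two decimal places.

1.73

z = (112.2 − 56.01) / 32.43 = 1.73.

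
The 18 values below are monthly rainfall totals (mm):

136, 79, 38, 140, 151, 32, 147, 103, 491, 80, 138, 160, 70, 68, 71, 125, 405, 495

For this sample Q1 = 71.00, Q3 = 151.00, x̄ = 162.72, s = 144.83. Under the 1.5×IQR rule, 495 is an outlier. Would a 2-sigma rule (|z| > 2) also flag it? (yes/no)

yes

z = (495 − 162.72) / 144.83 = 2.29.
|z| = 2.29 > 2.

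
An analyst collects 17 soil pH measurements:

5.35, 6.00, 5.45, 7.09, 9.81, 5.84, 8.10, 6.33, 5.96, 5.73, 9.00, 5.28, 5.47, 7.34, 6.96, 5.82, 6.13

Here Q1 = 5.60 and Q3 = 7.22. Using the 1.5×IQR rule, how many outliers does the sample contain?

1

IQR = 1.62; fences at 5.60 − 2.43 = 3.17 and 7.22 + 2.43 = 9.65.
Outside the cutoffs: 9.81.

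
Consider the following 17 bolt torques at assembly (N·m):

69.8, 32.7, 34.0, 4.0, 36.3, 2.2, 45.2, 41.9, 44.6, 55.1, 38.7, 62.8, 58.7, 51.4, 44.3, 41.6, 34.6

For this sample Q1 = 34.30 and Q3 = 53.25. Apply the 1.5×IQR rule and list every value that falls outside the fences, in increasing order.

2.2, 4.0

IQR = Q3 − Q1 = 53.25 − 34.30 = 18.95.
Lower fence = Q1 − 1.5·IQR = 34.30 − 28.425 = 5.875.
Upper fence = Q3 + 1.5·IQR = 53.25 + 28.425 = 81.675.
2.2 < 5.875 → outlier.
4.0 < 5.875 → outlier.
All remaining values lie within [5.875, 81.675].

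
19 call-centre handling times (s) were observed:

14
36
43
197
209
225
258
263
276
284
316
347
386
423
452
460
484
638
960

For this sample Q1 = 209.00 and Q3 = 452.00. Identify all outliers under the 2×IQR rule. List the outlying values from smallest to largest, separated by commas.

IQR = Q3 − Q1 = 452.00 − 209.00 = 243.00.
Lower fence = Q1 − 2·IQR = 209.00 − 486.00 = -277.00.
Upper fence = Q3 + 2·IQR = 452.00 + 486.00 = 938.00.
960 > 938.00 → outlier.
All remaining values lie within [-277.00, 938.00].

960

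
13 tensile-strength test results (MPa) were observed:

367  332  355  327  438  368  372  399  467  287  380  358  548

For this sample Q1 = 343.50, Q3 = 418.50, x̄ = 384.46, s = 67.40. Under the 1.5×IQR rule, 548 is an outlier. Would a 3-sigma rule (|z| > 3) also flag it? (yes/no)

no

z = (548 − 384.46) / 67.40 = 2.43.
|z| = 2.43 ≤ 3.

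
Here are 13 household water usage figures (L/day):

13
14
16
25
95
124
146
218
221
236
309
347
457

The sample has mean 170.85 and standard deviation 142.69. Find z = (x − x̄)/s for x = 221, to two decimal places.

z = (221 − 170.85) / 142.69 = 0.35.

0.35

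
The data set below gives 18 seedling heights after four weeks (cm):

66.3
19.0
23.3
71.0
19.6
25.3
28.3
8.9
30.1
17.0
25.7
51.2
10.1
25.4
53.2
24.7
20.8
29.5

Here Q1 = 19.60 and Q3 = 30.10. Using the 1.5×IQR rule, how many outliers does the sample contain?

IQR = 10.50; fences at 19.60 − 15.75 = 3.85 and 30.10 + 15.75 = 45.85.
Outside the cutoffs: 51.2, 53.2, 66.3, 71.0.

4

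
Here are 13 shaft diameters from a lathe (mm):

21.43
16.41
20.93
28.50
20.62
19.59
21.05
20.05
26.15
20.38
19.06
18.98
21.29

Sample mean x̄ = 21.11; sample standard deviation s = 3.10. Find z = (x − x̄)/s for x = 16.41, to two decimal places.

-1.52

z = (16.41 − 21.11) / 3.10 = -1.52.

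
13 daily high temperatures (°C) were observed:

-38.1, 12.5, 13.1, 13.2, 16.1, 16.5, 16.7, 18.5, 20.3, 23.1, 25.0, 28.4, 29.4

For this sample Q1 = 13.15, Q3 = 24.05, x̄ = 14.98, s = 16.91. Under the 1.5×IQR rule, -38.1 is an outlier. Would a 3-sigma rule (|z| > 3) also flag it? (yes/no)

z = (-38.1 − 14.98) / 16.91 = -3.14.
|z| = 3.14 > 3.

yes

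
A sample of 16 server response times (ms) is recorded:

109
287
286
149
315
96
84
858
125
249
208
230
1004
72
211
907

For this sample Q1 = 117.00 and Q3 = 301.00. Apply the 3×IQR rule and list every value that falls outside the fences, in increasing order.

858, 907, 1004

IQR = Q3 − Q1 = 301.00 − 117.00 = 184.00.
Lower fence = Q1 − 3·IQR = 117.00 − 552.00 = -435.00.
Upper fence = Q3 + 3·IQR = 301.00 + 552.00 = 853.00.
858 > 853.00 → outlier.
907 > 853.00 → outlier.
1004 > 853.00 → outlier.
All remaining values lie within [-435.00, 853.00].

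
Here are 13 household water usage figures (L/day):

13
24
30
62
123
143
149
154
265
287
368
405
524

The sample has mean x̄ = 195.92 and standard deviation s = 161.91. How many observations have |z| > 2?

Cutoffs: x̄ ± 2s = [-127.90, 519.74].
Outside the cutoffs: 524.

1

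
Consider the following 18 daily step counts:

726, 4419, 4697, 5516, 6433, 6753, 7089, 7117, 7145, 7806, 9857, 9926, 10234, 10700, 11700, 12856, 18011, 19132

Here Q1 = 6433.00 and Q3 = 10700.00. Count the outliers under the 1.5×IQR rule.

2

IQR = 4267.00; fences at 6433.00 − 6400.50 = 32.50 and 10700.00 + 6400.50 = 17100.50.
Outside the cutoffs: 18011, 19132.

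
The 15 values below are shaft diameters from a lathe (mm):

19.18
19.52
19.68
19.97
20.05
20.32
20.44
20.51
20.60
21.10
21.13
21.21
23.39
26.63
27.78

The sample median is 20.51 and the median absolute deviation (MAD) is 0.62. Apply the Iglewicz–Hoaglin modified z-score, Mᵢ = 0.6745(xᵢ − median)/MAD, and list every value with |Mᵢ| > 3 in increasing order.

23.39, 26.63, 27.78

|Mᵢ| > 3 ⇔ |xᵢ − 20.51| > 3·0.62/0.6745 = 2.76.
So outliers lie outside [17.75, 23.27].
23.39: M = 3.13 → outlier.
26.63: M = 6.66 → outlier.
27.78: M = 7.91 → outlier.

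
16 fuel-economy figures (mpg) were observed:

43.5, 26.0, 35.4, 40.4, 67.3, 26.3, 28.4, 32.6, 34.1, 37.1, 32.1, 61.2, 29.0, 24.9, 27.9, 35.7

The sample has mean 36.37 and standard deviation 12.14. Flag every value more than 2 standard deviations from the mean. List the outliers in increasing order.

Cutoffs at x̄ ± 2s: 36.37 ± 2·12.14 = [12.09, 60.65].
61.2: z = 2.05, |z| > 2 → outlier.
67.3: z = 2.55, |z| > 2 → outlier.
Every other value lies within [12.09, 60.65].

61.2, 67.3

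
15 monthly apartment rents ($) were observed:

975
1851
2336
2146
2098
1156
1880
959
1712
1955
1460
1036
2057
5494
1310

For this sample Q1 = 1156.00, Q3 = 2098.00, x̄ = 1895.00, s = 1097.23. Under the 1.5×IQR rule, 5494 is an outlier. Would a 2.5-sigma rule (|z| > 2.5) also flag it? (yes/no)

yes

z = (5494 − 1895.00) / 1097.23 = 3.28.
|z| = 3.28 > 2.5.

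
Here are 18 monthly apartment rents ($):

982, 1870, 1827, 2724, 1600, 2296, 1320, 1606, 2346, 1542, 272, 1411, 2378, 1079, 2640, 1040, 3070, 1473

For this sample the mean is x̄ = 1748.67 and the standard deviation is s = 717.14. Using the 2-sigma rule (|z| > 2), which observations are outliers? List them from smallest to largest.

Cutoffs at x̄ ± 2s: 1748.67 ± 2·717.14 = [314.39, 3182.95].
272: z = -2.06, |z| > 2 → outlier.
Every other value lies within [314.39, 3182.95].

272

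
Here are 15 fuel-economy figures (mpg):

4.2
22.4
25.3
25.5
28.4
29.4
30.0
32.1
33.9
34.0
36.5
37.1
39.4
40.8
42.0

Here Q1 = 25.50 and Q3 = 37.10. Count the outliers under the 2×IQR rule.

IQR = 11.60; fences at 25.50 − 23.20 = 2.30 and 37.10 + 23.20 = 60.30.
Every value lies within the cutoffs.

0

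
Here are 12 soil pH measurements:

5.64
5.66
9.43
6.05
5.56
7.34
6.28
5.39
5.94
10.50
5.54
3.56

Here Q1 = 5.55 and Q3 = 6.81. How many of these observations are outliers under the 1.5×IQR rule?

IQR = 1.26; fences at 5.55 − 1.89 = 3.66 and 6.81 + 1.89 = 8.70.
Outside the cutoffs: 3.56, 9.43, 10.50.

3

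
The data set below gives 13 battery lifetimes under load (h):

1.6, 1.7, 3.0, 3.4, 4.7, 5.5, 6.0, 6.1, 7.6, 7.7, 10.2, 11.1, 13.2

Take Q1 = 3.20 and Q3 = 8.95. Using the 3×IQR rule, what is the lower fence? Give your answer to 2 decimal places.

-14.05

IQR = Q3 − Q1 = 8.95 − 3.20 = 5.75.
Lower fence = Q1 − 3·IQR = 3.20 − 17.25 = -14.05.
Upper fence = Q3 + 3·IQR = 8.95 + 17.25 = 26.20.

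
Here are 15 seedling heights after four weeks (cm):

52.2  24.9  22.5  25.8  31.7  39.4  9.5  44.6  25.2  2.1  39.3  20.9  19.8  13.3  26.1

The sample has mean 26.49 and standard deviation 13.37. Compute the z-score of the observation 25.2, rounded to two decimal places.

z = (25.2 − 26.49) / 13.37 = -0.10.

-0.10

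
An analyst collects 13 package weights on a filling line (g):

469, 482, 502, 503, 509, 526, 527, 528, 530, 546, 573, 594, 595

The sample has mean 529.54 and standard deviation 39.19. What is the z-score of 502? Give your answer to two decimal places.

-0.70

z = (502 − 529.54) / 39.19 = -0.70.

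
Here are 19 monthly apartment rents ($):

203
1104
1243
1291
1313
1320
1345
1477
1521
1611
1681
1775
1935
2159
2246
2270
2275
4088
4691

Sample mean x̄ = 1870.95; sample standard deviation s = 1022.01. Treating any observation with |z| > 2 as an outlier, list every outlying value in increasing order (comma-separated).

Cutoffs at x̄ ± 2s: 1870.95 ± 2·1022.01 = [-173.07, 3914.97].
4088: z = 2.17, |z| > 2 → outlier.
4691: z = 2.76, |z| > 2 → outlier.
Every other value lies within [-173.07, 3914.97].

4088, 4691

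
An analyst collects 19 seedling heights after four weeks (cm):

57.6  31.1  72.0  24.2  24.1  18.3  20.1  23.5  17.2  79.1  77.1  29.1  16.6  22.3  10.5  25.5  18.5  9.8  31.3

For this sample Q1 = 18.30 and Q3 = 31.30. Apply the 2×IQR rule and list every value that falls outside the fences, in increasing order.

IQR = Q3 − Q1 = 31.30 − 18.30 = 13.00.
Lower fence = Q1 − 2·IQR = 18.30 − 26.00 = -7.70.
Upper fence = Q3 + 2·IQR = 31.30 + 26.00 = 57.30.
57.6 > 57.30 → outlier.
72.0 > 57.30 → outlier.
77.1 > 57.30 → outlier.
79.1 > 57.30 → outlier.
All remaining values lie within [-7.70, 57.30].

57.6, 72.0, 77.1, 79.1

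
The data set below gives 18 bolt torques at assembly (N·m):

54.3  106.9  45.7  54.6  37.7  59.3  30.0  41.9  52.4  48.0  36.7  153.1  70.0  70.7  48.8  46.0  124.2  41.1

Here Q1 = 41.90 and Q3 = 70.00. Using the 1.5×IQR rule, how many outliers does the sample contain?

IQR = 28.10; fences at 41.90 − 42.15 = -0.25 and 70.00 + 42.15 = 112.15.
Outside the cutoffs: 124.2, 153.1.

2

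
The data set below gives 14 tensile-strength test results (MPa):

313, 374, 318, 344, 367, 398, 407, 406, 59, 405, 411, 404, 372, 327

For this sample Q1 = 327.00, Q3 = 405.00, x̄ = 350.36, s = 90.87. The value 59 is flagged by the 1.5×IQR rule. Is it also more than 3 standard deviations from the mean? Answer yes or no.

z = (59 − 350.36) / 90.87 = -3.21.
|z| = 3.21 > 3.

yes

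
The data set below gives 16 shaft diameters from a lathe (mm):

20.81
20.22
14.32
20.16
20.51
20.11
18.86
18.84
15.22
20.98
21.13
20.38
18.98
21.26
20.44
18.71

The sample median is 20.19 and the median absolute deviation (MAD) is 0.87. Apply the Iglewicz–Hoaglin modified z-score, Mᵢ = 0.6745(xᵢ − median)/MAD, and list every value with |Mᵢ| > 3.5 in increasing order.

|Mᵢ| > 3.5 ⇔ |xᵢ − 20.19| > 3.5·0.87/0.6745 = 4.51.
So outliers lie outside [15.68, 24.70].
14.32: M = -4.55 → outlier.
15.22: M = -3.85 → outlier.

14.32, 15.22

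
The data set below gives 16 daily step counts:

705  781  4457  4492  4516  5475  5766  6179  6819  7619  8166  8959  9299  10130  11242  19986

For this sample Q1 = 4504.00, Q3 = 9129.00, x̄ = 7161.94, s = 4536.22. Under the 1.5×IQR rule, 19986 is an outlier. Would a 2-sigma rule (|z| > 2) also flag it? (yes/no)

yes

z = (19986 − 7161.94) / 4536.22 = 2.83.
|z| = 2.83 > 2.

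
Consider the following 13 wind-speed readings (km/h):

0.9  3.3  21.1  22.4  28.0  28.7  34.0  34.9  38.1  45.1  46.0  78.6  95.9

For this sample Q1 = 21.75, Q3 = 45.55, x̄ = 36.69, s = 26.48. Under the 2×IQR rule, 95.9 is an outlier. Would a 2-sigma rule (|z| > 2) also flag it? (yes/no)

z = (95.9 − 36.69) / 26.48 = 2.24.
|z| = 2.24 > 2.

yes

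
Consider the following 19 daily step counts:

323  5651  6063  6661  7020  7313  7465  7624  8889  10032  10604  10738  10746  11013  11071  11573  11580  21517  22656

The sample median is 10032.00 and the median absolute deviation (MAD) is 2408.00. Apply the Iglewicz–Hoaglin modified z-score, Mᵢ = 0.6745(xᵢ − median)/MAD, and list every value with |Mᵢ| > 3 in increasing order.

|Mᵢ| > 3 ⇔ |xᵢ − 10032.00| > 3·2408.00/0.6745 = 10710.16.
So outliers lie outside [-678.16, 20742.16].
21517: M = 3.22 → outlier.
22656: M = 3.54 → outlier.

21517, 22656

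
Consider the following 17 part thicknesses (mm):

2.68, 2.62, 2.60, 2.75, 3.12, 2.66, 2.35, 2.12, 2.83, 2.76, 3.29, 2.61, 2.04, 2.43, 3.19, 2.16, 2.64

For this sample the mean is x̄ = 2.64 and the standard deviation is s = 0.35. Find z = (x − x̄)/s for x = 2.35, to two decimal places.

z = (2.35 − 2.64) / 0.35 = -0.83.

-0.83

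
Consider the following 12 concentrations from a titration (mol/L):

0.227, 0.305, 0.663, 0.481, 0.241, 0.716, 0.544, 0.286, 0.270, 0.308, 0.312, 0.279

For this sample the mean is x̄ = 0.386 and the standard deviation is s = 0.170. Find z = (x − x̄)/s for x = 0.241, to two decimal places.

-0.85

z = (0.241 − 0.386) / 0.170 = -0.85.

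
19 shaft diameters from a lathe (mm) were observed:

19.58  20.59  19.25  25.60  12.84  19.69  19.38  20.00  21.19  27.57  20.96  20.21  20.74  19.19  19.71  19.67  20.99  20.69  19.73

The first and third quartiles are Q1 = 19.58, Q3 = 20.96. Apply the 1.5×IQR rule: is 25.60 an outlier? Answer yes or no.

yes

IQR = Q3 − Q1 = 20.96 − 19.58 = 1.38.
Lower fence = Q1 − 1.5·IQR = 19.58 − 2.07 = 17.51.
Upper fence = Q3 + 1.5·IQR = 20.96 + 2.07 = 23.03.
25.60 lies above the upper fence.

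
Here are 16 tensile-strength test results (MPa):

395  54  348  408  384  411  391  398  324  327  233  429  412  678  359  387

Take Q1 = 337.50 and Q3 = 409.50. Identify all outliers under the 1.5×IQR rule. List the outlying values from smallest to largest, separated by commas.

IQR = Q3 − Q1 = 409.50 − 337.50 = 72.00.
Lower fence = Q1 − 1.5·IQR = 337.50 − 108.00 = 229.50.
Upper fence = Q3 + 1.5·IQR = 409.50 + 108.00 = 517.50.
54 < 229.50 → outlier.
678 > 517.50 → outlier.
All remaining values lie within [229.50, 517.50].

54, 678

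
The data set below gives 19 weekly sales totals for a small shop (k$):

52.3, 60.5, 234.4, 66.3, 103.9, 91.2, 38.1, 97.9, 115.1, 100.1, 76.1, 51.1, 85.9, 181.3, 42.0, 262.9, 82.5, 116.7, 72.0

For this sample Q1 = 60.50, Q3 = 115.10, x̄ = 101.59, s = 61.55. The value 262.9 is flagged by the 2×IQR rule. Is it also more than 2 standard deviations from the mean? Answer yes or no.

z = (262.9 − 101.59) / 61.55 = 2.62.
|z| = 2.62 > 2.

yes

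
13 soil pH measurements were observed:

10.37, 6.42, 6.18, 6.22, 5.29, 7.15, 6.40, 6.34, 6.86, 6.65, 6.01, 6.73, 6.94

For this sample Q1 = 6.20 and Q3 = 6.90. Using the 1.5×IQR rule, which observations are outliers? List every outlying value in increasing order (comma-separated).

10.37

IQR = Q3 − Q1 = 6.90 − 6.20 = 0.70.
Lower fence = Q1 − 1.5·IQR = 6.20 − 1.05 = 5.15.
Upper fence = Q3 + 1.5·IQR = 6.90 + 1.05 = 7.95.
10.37 > 7.95 → outlier.
All remaining values lie within [5.15, 7.95].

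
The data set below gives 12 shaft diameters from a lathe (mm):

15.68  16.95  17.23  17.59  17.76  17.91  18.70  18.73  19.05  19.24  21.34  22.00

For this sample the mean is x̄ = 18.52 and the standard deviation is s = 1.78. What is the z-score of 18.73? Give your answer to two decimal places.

z = (18.73 − 18.52) / 1.78 = 0.12.

0.12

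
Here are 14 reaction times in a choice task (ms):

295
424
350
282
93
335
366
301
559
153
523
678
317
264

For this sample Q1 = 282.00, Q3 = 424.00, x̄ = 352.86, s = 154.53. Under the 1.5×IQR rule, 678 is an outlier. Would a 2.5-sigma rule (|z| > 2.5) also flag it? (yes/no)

no

z = (678 − 352.86) / 154.53 = 2.10.
|z| = 2.10 ≤ 2.5.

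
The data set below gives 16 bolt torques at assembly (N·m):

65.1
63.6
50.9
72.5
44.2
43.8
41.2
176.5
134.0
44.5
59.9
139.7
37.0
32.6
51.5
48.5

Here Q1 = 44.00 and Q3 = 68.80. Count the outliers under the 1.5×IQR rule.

IQR = 24.80; fences at 44.00 − 37.20 = 6.80 and 68.80 + 37.20 = 106.00.
Outside the cutoffs: 134.0, 139.7, 176.5.

3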